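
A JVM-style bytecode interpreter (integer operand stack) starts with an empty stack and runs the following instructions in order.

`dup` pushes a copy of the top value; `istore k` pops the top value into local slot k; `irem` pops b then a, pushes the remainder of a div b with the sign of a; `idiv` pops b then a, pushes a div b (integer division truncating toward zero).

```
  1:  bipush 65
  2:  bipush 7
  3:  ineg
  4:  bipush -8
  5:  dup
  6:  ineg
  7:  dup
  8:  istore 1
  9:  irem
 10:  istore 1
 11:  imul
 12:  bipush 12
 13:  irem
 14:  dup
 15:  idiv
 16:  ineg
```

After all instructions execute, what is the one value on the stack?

bipush 65 -> [65]
bipush 7  -> [65, 7]
ineg      -> [65, -7]
bipush -8 -> [65, -7, -8]
dup       -> [65, -7, -8, -8]
ineg      -> [65, -7, -8, 8]
dup       -> [65, -7, -8, 8, 8]
istore 1  -> [65, -7, -8, 8]
irem      -> [65, -7, 0]
istore 1  -> [65, -7]
imul      -> [-455]
bipush 12 -> [-455, 12]
irem      -> [-11]
dup       -> [-11, -11]
idiv      -> [1]
ineg      -> [-1]

-1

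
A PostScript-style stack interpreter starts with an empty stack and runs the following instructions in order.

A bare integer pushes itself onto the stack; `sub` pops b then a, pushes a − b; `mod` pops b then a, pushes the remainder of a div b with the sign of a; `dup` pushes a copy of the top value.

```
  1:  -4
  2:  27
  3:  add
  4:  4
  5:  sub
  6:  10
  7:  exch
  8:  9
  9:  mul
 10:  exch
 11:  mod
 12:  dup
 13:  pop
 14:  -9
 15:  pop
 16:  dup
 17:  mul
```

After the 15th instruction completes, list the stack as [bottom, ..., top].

-4   → [-4]
27   → [-4, 27]
add  → [23]
4    → [23, 4]
sub  → [19]
10   → [19, 10]
exch → [10, 19]
9    → [10, 19, 9]
mul  → [10, 171]
exch → [171, 10]
mod  → [1]
dup  → [1, 1]
pop  → [1]
-9   → [1, -9]
pop  → [1]

[1]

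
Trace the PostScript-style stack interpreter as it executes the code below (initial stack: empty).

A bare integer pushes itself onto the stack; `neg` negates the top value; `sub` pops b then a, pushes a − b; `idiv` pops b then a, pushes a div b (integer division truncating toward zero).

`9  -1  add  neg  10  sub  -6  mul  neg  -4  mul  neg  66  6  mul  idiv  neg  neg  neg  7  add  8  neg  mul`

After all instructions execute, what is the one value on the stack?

-64

9    → 9
-1   → 9 -1
add  → 8
neg  → -8
10   → -8 10
sub  → -18
-6   → -18 -6
mul  → 108
neg  → -108
-4   → -108 -4
mul  → 432
neg  → -432
66   → -432 66
6    → -432 66 6
mul  → -432 396
idiv → -1
neg  → 1
neg  → -1
neg  → 1
7    → 1 7
add  → 8
8    → 8 8
neg  → 8 -8
mul  → -64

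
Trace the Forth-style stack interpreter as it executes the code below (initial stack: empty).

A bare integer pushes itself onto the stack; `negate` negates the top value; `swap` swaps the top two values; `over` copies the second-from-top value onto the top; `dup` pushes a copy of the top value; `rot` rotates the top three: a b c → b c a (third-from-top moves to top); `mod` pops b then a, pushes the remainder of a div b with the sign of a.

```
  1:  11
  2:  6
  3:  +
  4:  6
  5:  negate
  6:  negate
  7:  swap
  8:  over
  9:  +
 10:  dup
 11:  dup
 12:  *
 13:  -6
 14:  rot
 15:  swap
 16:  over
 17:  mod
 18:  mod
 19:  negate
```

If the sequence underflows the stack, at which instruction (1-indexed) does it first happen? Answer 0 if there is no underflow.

11      [11]
6       [11, 6]
+       [17]
6       [17, 6]
negate  [17, -6]
negate  [17, 6]
swap    [6, 17]
over    [6, 17, 6]
+       [6, 23]
dup     [6, 23, 23]
dup     [6, 23, 23, 23]
*       [6, 23, 529]
-6      [6, 23, 529, -6]
rot     [6, 529, -6, 23]
swap    [6, 529, 23, -6]
over    [6, 529, 23, -6, 23]
mod     [6, 529, 23, -6]
mod     [6, 529, 5]
negate  [6, 529, -5]

0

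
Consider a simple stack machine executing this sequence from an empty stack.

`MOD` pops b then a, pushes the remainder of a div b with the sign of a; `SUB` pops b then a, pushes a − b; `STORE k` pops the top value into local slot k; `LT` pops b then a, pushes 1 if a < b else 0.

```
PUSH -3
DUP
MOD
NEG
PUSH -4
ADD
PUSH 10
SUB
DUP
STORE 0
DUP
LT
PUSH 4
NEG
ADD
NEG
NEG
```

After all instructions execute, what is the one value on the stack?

PUSH -3 -> [-3]
DUP     -> [-3, -3]
MOD     -> [0]
NEG     -> [0]
PUSH -4 -> [0, -4]
ADD     -> [-4]
PUSH 10 -> [-4, 10]
SUB     -> [-14]
DUP     -> [-14, -14]
STORE 0 -> [-14]
DUP     -> [-14, -14]
LT      -> [0]
PUSH 4  -> [0, 4]
NEG     -> [0, -4]
ADD     -> [-4]
NEG     -> [4]
NEG     -> [-4]

-4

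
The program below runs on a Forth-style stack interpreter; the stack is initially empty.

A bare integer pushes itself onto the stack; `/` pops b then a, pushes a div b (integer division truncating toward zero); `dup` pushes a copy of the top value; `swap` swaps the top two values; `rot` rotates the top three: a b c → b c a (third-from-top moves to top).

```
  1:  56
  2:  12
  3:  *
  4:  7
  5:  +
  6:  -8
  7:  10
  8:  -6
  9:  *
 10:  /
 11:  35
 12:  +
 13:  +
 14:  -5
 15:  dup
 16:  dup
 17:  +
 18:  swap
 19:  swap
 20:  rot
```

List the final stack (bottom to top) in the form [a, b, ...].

[-5, -10, 714]

56   → 56
12   → 56 12
*    → 672
7    → 672 7
+    → 679
-8   → 679 -8
10   → 679 -8 10
-6   → 679 -8 10 -6
*    → 679 -8 -60
/    → 679 0
35   → 679 0 35
+    → 679 35
+    → 714
-5   → 714 -5
dup  → 714 -5 -5
dup  → 714 -5 -5 -5
+    → 714 -5 -10
swap → 714 -10 -5
swap → 714 -5 -10
rot  → -5 -10 714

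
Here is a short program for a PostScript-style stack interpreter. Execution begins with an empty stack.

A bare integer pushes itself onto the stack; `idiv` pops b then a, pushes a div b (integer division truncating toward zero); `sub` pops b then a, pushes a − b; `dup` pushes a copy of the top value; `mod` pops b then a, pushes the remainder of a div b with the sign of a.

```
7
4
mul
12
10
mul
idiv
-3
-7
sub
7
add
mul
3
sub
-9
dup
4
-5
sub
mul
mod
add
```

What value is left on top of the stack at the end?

-12

7    → 7
4    → 7 4
mul  → 28
12   → 28 12
10   → 28 12 10
mul  → 28 120
idiv → 0
-3   → 0 -3
-7   → 0 -3 -7
sub  → 0 4
7    → 0 4 7
add  → 0 11
mul  → 0
3    → 0 3
sub  → -3
-9   → -3 -9
dup  → -3 -9 -9
4    → -3 -9 -9 4
-5   → -3 -9 -9 4 -5
sub  → -3 -9 -9 9
mul  → -3 -9 -81
mod  → -3 -9
add  → -12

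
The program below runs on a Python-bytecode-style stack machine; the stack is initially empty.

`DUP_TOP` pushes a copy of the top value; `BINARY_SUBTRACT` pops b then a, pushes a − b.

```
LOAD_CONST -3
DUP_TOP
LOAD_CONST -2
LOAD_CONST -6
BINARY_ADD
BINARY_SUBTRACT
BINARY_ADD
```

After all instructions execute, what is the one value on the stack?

2

LOAD_CONST -3   -> -3
DUP_TOP         -> -3 -3
LOAD_CONST -2   -> -3 -3 -2
LOAD_CONST -6   -> -3 -3 -2 -6
BINARY_ADD      -> -3 -3 -8
BINARY_SUBTRACT -> -3 5
BINARY_ADD      -> 2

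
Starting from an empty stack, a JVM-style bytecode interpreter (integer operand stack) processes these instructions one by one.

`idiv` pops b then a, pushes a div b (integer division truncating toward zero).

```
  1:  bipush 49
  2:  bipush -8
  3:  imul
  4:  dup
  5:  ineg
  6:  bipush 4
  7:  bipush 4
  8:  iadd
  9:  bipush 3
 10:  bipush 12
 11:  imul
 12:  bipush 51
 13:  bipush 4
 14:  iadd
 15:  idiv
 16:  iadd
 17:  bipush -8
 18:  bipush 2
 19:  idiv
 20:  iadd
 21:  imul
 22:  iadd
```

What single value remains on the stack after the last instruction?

1176

bipush 49 : 49
bipush -8 : 49 -8
imul      : -392
dup       : -392 -392
ineg      : -392 392
bipush 4  : -392 392 4
bipush 4  : -392 392 4 4
iadd      : -392 392 8
bipush 3  : -392 392 8 3
bipush 12 : -392 392 8 3 12
imul      : -392 392 8 36
bipush 51 : -392 392 8 36 51
bipush 4  : -392 392 8 36 51 4
iadd      : -392 392 8 36 55
idiv      : -392 392 8 0
iadd      : -392 392 8
bipush -8 : -392 392 8 -8
bipush 2  : -392 392 8 -8 2
idiv      : -392 392 8 -4
iadd      : -392 392 4
imul      : -392 1568
iadd      : 1176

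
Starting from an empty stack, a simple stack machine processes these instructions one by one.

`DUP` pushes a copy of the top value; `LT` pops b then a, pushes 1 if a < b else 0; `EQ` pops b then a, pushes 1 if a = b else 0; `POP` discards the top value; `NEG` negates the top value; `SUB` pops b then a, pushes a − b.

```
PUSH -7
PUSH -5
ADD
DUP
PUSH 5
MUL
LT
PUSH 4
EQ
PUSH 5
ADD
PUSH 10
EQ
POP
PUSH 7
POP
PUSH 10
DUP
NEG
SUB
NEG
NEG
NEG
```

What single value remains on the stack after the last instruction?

PUSH -7 -> -7
PUSH -5 -> -7 -5
ADD     -> -12
DUP     -> -12 -12
PUSH 5  -> -12 -12 5
MUL     -> -12 -60
LT      -> 0
PUSH 4  -> 0 4
EQ      -> 0
PUSH 5  -> 0 5
ADD     -> 5
PUSH 10 -> 5 10
EQ      -> 0
POP     -> (empty)
PUSH 7  -> 7
POP     -> (empty)
PUSH 10 -> 10
DUP     -> 10 10
NEG     -> 10 -10
SUB     -> 20
NEG     -> -20
NEG     -> 20
NEG     -> -20

-20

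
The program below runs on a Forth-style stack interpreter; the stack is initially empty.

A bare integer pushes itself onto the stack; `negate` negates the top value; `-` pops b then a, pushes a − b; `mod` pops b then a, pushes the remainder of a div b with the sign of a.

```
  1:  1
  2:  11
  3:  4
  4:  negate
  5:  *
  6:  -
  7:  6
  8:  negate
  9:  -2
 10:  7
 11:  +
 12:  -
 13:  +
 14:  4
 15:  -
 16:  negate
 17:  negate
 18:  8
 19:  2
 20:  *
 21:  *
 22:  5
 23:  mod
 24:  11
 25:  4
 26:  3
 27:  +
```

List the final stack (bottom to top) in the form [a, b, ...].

1       1
11      1 11
4       1 11 4
negate  1 11 -4
*       1 -44
-       45
6       45 6
negate  45 -6
-2      45 -6 -2
7       45 -6 -2 7
+       45 -6 5
-       45 -11
+       34
4       34 4
-       30
negate  -30
negate  30
8       30 8
2       30 8 2
*       30 16
*       480
5       480 5
mod     0
11      0 11
4       0 11 4
3       0 11 4 3
+       0 11 7

[0, 11, 7]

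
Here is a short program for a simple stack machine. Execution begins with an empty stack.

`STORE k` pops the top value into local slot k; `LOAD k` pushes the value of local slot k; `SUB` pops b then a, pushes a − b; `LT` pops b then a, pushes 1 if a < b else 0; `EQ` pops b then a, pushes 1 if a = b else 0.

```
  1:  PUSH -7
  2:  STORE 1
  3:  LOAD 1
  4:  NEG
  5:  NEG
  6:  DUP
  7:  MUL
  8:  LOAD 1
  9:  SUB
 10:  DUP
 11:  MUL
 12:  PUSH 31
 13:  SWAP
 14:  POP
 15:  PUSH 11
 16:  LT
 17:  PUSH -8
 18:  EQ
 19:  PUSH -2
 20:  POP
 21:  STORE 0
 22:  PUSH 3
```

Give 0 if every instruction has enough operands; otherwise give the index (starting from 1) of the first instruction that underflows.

PUSH -7 → -7
STORE 1 → (empty)
LOAD 1  → -7
NEG     → 7
NEG     → -7
DUP     → -7 -7
MUL     → 49
LOAD 1  → 49 -7
SUB     → 56
DUP     → 56 56
MUL     → 3136
PUSH 31 → 3136 31
SWAP    → 31 3136
POP     → 31
PUSH 11 → 31 11
LT      → 0
PUSH -8 → 0 -8
EQ      → 0
PUSH -2 → 0 -2
POP     → 0
STORE 0 → (empty)
PUSH 3  → 3

0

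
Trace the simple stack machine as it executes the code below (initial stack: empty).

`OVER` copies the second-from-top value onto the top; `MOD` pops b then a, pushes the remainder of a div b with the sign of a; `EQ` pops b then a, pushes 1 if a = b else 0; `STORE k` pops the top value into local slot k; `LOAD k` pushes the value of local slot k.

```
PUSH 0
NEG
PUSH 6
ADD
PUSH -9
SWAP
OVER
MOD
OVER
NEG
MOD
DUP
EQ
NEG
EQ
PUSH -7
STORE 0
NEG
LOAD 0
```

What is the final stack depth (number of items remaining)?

PUSH 0  : 0
NEG     : 0
PUSH 6  : 0 6
ADD     : 6
PUSH -9 : 6 -9
SWAP    : -9 6
OVER    : -9 6 -9
MOD     : -9 6
OVER    : -9 6 -9
NEG     : -9 6 9
MOD     : -9 6
DUP     : -9 6 6
EQ      : -9 1
NEG     : -9 -1
EQ      : 0
PUSH -7 : 0 -7
STORE 0 : 0
NEG     : 0
LOAD 0  : 0 -7

2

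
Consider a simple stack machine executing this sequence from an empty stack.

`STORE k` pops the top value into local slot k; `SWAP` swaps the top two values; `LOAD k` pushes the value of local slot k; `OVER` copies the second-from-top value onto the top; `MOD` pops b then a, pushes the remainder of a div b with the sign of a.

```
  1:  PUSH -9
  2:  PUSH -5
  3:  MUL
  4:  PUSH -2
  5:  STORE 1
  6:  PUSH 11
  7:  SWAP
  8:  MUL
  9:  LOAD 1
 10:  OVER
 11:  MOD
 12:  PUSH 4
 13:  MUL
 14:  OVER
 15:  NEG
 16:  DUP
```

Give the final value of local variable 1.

-2

PUSH -9  [-9]
PUSH -5  [-9, -5]
MUL      [45]
PUSH -2  [45, -2]
STORE 1  [45]
PUSH 11  [45, 11]
SWAP     [11, 45]
MUL      [495]
LOAD 1   [495, -2]
OVER     [495, -2, 495]
MOD      [495, -2]
PUSH 4   [495, -2, 4]
MUL      [495, -8]
OVER     [495, -8, 495]
NEG      [495, -8, -495]
DUP      [495, -8, -495, -495]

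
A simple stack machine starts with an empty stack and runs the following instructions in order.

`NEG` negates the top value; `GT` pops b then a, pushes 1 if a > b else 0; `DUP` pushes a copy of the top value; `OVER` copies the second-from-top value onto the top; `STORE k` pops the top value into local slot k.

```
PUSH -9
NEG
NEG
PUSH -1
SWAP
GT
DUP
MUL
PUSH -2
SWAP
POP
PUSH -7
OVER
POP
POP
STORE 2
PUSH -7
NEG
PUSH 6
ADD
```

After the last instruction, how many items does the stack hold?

1

PUSH -9 : [-9]
NEG     : [9]
NEG     : [-9]
PUSH -1 : [-9, -1]
SWAP    : [-1, -9]
GT      : [1]
DUP     : [1, 1]
MUL     : [1]
PUSH -2 : [1, -2]
SWAP    : [-2, 1]
POP     : [-2]
PUSH -7 : [-2, -7]
OVER    : [-2, -7, -2]
POP     : [-2, -7]
POP     : [-2]
STORE 2 : []
PUSH -7 : [-7]
NEG     : [7]
PUSH 6  : [7, 6]
ADD     : [13]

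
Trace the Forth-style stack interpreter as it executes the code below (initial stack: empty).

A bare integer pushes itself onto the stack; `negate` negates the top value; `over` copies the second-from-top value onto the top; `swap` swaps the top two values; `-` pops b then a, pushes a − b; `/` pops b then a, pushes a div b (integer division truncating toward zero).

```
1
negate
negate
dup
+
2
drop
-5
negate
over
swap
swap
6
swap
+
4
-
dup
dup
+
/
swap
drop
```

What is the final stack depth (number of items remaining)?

2

1      → [1]
negate → [-1]
negate → [1]
dup    → [1, 1]
+      → [2]
2      → [2, 2]
drop   → [2]
-5     → [2, -5]
negate → [2, 5]
over   → [2, 5, 2]
swap   → [2, 2, 5]
swap   → [2, 5, 2]
6      → [2, 5, 2, 6]
swap   → [2, 5, 6, 2]
+      → [2, 5, 8]
4      → [2, 5, 8, 4]
-      → [2, 5, 4]
dup    → [2, 5, 4, 4]
dup    → [2, 5, 4, 4, 4]
+      → [2, 5, 4, 8]
/      → [2, 5, 0]
swap   → [2, 0, 5]
drop   → [2, 0]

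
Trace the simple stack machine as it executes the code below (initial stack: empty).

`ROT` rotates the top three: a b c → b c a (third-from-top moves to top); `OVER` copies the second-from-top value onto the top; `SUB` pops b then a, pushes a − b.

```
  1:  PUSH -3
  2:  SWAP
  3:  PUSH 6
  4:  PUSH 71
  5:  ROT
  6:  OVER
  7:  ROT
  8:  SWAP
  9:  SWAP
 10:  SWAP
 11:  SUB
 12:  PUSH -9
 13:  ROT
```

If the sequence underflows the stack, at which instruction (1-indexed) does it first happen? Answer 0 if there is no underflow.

PUSH -3 → -3
SWAP  — needs 2 operands, stack has 1 → underflow

2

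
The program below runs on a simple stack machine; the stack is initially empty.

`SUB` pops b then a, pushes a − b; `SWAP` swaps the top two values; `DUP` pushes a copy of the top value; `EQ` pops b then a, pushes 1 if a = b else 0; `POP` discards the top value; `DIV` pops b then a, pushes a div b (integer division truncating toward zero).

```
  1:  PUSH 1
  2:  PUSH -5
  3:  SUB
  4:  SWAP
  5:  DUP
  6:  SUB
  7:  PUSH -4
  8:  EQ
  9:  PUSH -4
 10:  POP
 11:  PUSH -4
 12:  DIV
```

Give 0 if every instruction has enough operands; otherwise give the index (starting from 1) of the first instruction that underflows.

PUSH 1   [1]
PUSH -5  [1, -5]
SUB      [6]
SWAP  — needs 2 operands, stack has 1 → underflow

4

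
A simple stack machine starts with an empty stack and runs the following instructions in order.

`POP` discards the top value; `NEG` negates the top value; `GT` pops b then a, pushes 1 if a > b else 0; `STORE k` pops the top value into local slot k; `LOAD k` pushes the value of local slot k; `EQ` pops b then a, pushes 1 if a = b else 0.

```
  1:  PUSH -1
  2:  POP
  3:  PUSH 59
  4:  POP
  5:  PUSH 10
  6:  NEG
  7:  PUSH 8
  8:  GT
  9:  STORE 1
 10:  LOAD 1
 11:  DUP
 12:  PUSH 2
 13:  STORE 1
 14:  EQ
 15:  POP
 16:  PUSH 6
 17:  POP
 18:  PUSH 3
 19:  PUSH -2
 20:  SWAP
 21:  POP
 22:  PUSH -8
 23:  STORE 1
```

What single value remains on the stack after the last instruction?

PUSH -1 -> -1
POP     -> (empty)
PUSH 59 -> 59
POP     -> (empty)
PUSH 10 -> 10
NEG     -> -10
PUSH 8  -> -10 8
GT      -> 0
STORE 1 -> (empty)
LOAD 1  -> 0
DUP     -> 0 0
PUSH 2  -> 0 0 2
STORE 1 -> 0 0
EQ      -> 1
POP     -> (empty)
PUSH 6  -> 6
POP     -> (empty)
PUSH 3  -> 3
PUSH -2 -> 3 -2
SWAP    -> -2 3
POP     -> -2
PUSH -8 -> -2 -8
STORE 1 -> -2

-2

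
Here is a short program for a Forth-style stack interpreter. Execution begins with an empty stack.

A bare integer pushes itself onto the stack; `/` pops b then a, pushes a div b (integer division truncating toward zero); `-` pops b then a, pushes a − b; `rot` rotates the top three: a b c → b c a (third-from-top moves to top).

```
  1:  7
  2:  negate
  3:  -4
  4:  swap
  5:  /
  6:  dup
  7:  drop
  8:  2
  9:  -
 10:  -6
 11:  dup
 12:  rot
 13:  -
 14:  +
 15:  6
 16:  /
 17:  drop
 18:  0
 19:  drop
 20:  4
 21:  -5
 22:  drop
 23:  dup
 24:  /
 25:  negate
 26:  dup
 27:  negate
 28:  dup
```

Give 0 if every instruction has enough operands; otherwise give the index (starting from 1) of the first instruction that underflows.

7      → 7
negate → -7
-4     → -7 -4
swap   → -4 -7
/      → 0
dup    → 0 0
drop   → 0
2      → 0 2
-      → -2
-6     → -2 -6
dup    → -2 -6 -6
rot    → -6 -6 -2
-      → -6 -4
+      → -10
6      → -10 6
/      → -1
drop   → (empty)
0      → 0
drop   → (empty)
4      → 4
-5     → 4 -5
drop   → 4
dup    → 4 4
/      → 1
negate → -1
dup    → -1 -1
negate → -1 1
dup    → -1 1 1

0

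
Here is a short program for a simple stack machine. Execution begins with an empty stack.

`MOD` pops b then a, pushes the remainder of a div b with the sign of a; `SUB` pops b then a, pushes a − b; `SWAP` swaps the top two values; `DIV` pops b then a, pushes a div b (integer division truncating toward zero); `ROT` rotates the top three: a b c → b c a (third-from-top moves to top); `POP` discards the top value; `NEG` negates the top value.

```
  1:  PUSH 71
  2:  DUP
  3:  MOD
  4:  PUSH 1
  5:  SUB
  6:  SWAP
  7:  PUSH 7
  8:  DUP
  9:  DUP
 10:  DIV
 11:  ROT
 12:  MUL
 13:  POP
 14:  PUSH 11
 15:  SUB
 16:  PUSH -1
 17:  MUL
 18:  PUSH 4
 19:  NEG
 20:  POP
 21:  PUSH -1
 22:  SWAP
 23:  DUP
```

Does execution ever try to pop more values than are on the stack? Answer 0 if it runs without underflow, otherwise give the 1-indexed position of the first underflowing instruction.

6

PUSH 71 -> [71]
DUP     -> [71, 71]
MOD     -> [0]
PUSH 1  -> [0, 1]
SUB     -> [-1]
SWAP  — needs 2 operands, stack has 1 → underflow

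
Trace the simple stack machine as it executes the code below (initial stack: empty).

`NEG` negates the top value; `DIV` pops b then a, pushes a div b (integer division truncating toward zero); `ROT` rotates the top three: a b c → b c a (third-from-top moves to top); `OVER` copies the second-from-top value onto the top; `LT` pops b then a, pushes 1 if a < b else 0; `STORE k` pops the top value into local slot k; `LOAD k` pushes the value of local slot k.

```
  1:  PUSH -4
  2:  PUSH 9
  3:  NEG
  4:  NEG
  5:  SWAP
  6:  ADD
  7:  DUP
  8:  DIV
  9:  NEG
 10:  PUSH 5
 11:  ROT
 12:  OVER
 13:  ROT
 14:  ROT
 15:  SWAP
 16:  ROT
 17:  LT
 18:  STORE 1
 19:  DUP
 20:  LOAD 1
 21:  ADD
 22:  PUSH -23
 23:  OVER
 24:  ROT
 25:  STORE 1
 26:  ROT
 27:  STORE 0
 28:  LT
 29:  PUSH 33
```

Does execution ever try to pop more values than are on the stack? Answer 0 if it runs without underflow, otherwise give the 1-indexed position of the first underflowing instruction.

11

PUSH -4 -> -4
PUSH 9  -> -4 9
NEG     -> -4 -9
NEG     -> -4 9
SWAP    -> 9 -4
ADD     -> 5
DUP     -> 5 5
DIV     -> 1
NEG     -> -1
PUSH 5  -> -1 5
ROT  — needs 3 operands, stack has 2 → underflow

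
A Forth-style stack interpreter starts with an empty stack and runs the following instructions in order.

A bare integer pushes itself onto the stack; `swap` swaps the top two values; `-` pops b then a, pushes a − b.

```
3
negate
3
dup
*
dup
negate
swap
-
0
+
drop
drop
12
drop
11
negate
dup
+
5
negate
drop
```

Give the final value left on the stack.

3      → 3
negate → -3
3      → -3 3
dup    → -3 3 3
*      → -3 9
dup    → -3 9 9
negate → -3 9 -9
swap   → -3 -9 9
-      → -3 -18
0      → -3 -18 0
+      → -3 -18
drop   → -3
drop   → (empty)
12     → 12
drop   → (empty)
11     → 11
negate → -11
dup    → -11 -11
+      → -22
5      → -22 5
negate → -22 -5
drop   → -22

-22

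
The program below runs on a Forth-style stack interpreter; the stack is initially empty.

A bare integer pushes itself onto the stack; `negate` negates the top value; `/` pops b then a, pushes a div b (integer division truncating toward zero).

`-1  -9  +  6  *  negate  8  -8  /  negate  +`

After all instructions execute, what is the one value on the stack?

-1     -> [-1]
-9     -> [-1, -9]
+      -> [-10]
6      -> [-10, 6]
*      -> [-60]
negate -> [60]
8      -> [60, 8]
-8     -> [60, 8, -8]
/      -> [60, -1]
negate -> [60, 1]
+      -> [61]

61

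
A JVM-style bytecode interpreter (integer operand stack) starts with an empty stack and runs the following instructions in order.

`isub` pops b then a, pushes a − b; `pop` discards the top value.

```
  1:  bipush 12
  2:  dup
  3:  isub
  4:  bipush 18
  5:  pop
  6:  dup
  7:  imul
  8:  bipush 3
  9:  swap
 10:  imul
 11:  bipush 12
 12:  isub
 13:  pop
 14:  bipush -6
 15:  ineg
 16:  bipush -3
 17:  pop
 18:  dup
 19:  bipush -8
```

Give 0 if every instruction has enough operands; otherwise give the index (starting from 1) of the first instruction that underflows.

bipush 12 -> [12]
dup       -> [12, 12]
isub      -> [0]
bipush 18 -> [0, 18]
pop       -> [0]
dup       -> [0, 0]
imul      -> [0]
bipush 3  -> [0, 3]
swap      -> [3, 0]
imul      -> [0]
bipush 12 -> [0, 12]
isub      -> [-12]
pop       -> []
bipush -6 -> [-6]
ineg      -> [6]
bipush -3 -> [6, -3]
pop       -> [6]
dup       -> [6, 6]
bipush -8 -> [6, 6, -8]

0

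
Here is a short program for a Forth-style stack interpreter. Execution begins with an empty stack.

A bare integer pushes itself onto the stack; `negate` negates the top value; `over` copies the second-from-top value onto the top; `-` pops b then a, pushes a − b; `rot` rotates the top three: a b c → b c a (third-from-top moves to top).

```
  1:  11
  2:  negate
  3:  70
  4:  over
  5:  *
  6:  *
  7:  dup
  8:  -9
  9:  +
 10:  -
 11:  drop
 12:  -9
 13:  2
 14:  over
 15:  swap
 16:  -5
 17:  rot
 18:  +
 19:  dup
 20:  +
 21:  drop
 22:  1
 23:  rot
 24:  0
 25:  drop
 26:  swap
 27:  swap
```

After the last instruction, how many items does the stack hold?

3

11     → [11]
negate → [-11]
70     → [-11, 70]
over   → [-11, 70, -11]
*      → [-11, -770]
*      → [8470]
dup    → [8470, 8470]
-9     → [8470, 8470, -9]
+      → [8470, 8461]
-      → [9]
drop   → []
-9     → [-9]
2      → [-9, 2]
over   → [-9, 2, -9]
swap   → [-9, -9, 2]
-5     → [-9, -9, 2, -5]
rot    → [-9, 2, -5, -9]
+      → [-9, 2, -14]
dup    → [-9, 2, -14, -14]
+      → [-9, 2, -28]
drop   → [-9, 2]
1      → [-9, 2, 1]
rot    → [2, 1, -9]
0      → [2, 1, -9, 0]
drop   → [2, 1, -9]
swap   → [2, -9, 1]
swap   → [2, 1, -9]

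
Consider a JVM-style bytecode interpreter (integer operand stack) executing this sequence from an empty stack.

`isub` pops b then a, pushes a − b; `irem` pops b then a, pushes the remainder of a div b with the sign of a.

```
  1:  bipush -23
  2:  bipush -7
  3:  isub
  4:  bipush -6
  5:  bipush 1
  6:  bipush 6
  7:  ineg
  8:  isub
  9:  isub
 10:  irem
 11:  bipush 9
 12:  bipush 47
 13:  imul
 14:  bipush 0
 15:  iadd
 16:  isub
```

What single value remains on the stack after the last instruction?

bipush -23  -23
bipush -7   -23 -7
isub        -16
bipush -6   -16 -6
bipush 1    -16 -6 1
bipush 6    -16 -6 1 6
ineg        -16 -6 1 -6
isub        -16 -6 7
isub        -16 -13
irem        -3
bipush 9    -3 9
bipush 47   -3 9 47
imul        -3 423
bipush 0    -3 423 0
iadd        -3 423
isub        -426

-426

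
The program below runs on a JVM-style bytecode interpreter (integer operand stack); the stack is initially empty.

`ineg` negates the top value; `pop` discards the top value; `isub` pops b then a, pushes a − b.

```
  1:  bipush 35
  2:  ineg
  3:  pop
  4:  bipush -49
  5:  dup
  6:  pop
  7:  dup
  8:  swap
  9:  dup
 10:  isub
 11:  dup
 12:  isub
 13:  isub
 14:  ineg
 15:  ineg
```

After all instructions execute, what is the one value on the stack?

-49

bipush 35  → 35
ineg       → -35
pop        → (empty)
bipush -49 → -49
dup        → -49 -49
pop        → -49
dup        → -49 -49
swap       → -49 -49
dup        → -49 -49 -49
isub       → -49 0
dup        → -49 0 0
isub       → -49 0
isub       → -49
ineg       → 49
ineg       → -49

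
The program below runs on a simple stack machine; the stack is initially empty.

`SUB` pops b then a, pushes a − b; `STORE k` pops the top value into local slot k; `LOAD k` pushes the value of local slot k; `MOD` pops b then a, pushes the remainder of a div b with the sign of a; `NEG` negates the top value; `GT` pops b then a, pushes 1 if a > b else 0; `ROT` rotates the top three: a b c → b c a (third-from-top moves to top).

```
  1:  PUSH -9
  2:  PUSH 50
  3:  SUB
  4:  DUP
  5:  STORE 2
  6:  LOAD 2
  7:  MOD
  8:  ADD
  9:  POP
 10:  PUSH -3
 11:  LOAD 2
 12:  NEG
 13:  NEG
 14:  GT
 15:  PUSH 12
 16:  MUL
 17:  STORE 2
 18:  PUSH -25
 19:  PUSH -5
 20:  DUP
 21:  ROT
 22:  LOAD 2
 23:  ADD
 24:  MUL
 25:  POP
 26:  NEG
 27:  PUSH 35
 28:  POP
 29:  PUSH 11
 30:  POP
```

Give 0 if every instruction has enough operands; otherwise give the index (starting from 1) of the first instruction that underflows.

8

PUSH -9 : -9
PUSH 50 : -9 50
SUB     : -59
DUP     : -59 -59
STORE 2 : -59
LOAD 2  : -59 -59
MOD     : 0
ADD  — needs 2 operands, stack has 1 → underflow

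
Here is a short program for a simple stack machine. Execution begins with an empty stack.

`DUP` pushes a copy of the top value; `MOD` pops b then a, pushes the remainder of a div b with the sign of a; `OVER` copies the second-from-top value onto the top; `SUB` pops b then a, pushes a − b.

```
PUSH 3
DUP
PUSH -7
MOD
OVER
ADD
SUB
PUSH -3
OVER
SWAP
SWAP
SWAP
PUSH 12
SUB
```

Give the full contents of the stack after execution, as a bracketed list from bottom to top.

PUSH 3  -> [3]
DUP     -> [3, 3]
PUSH -7 -> [3, 3, -7]
MOD     -> [3, 3]
OVER    -> [3, 3, 3]
ADD     -> [3, 6]
SUB     -> [-3]
PUSH -3 -> [-3, -3]
OVER    -> [-3, -3, -3]
SWAP    -> [-3, -3, -3]
SWAP    -> [-3, -3, -3]
SWAP    -> [-3, -3, -3]
PUSH 12 -> [-3, -3, -3, 12]
SUB     -> [-3, -3, -15]

[-3, -3, -15]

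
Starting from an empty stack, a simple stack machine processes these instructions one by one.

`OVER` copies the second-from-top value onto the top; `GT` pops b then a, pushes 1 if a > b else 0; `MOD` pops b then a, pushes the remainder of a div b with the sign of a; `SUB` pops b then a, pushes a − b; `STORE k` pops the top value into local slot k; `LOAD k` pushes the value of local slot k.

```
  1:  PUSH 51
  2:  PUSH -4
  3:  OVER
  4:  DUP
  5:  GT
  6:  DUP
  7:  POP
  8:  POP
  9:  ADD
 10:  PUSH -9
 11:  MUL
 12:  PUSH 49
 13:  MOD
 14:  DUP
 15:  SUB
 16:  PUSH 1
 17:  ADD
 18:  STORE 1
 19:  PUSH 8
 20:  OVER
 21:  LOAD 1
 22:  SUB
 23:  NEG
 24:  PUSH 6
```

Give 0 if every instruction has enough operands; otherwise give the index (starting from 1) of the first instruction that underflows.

PUSH 51 → [51]
PUSH -4 → [51, -4]
OVER    → [51, -4, 51]
DUP     → [51, -4, 51, 51]
GT      → [51, -4, 0]
DUP     → [51, -4, 0, 0]
POP     → [51, -4, 0]
POP     → [51, -4]
ADD     → [47]
PUSH -9 → [47, -9]
MUL     → [-423]
PUSH 49 → [-423, 49]
MOD     → [-31]
DUP     → [-31, -31]
SUB     → [0]
PUSH 1  → [0, 1]
ADD     → [1]
STORE 1 → []
PUSH 8  → [8]
OVER  — needs 2 operands, stack has 1 → underflow

20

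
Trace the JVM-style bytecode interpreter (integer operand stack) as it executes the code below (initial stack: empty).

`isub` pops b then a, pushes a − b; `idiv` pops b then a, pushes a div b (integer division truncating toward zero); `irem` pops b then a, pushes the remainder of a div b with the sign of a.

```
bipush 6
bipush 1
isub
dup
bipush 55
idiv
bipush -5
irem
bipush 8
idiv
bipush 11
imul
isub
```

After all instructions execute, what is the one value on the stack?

bipush 6  -> 6
bipush 1  -> 6 1
isub      -> 5
dup       -> 5 5
bipush 55 -> 5 5 55
idiv      -> 5 0
bipush -5 -> 5 0 -5
irem      -> 5 0
bipush 8  -> 5 0 8
idiv      -> 5 0
bipush 11 -> 5 0 11
imul      -> 5 0
isub      -> 5

5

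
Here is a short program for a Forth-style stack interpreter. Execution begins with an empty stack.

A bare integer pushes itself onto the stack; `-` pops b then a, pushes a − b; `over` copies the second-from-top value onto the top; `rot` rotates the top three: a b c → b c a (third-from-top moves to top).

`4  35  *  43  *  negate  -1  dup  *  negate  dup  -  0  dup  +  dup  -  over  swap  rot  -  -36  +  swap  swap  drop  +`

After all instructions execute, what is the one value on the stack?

4       4
35      4 35
*       140
43      140 43
*       6020
negate  -6020
-1      -6020 -1
dup     -6020 -1 -1
*       -6020 1
negate  -6020 -1
dup     -6020 -1 -1
-       -6020 0
0       -6020 0 0
dup     -6020 0 0 0
+       -6020 0 0
dup     -6020 0 0 0
-       -6020 0 0
over    -6020 0 0 0
swap    -6020 0 0 0
rot     -6020 0 0 0
-       -6020 0 0
-36     -6020 0 0 -36
+       -6020 0 -36
swap    -6020 -36 0
swap    -6020 0 -36
drop    -6020 0
+       -6020

-6020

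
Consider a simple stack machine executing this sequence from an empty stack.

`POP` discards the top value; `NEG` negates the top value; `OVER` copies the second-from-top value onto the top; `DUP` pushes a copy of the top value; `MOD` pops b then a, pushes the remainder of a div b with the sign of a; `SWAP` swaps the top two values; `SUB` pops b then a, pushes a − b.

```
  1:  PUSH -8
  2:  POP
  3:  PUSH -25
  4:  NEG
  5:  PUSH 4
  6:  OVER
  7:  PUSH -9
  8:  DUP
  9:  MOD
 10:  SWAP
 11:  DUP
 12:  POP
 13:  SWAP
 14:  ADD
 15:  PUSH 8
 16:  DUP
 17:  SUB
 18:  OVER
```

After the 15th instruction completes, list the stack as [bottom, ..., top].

PUSH -8  -> [-8]
POP      -> []
PUSH -25 -> [-25]
NEG      -> [25]
PUSH 4   -> [25, 4]
OVER     -> [25, 4, 25]
PUSH -9  -> [25, 4, 25, -9]
DUP      -> [25, 4, 25, -9, -9]
MOD      -> [25, 4, 25, 0]
SWAP     -> [25, 4, 0, 25]
DUP      -> [25, 4, 0, 25, 25]
POP      -> [25, 4, 0, 25]
SWAP     -> [25, 4, 25, 0]
ADD      -> [25, 4, 25]
PUSH 8   -> [25, 4, 25, 8]

[25, 4, 25, 8]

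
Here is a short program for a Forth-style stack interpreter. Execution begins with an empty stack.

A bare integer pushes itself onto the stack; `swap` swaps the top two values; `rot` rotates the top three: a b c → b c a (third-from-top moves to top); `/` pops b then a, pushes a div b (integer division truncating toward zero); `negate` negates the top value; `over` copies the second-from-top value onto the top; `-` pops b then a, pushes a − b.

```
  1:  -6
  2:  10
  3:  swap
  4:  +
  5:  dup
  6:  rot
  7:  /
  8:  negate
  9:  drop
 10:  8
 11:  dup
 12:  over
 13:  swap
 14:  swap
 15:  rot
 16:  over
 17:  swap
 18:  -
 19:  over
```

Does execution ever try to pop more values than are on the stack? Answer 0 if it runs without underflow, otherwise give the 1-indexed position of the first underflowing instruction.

6

-6   -> -6
10   -> -6 10
swap -> 10 -6
+    -> 4
dup  -> 4 4
rot  — needs 3 operands, stack has 2 → underflow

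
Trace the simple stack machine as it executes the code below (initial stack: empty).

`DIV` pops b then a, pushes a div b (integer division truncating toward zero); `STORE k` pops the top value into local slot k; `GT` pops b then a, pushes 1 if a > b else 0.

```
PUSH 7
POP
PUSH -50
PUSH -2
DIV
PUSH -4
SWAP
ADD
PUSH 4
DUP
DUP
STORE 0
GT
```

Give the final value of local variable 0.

PUSH 7   : 7
POP      : (empty)
PUSH -50 : -50
PUSH -2  : -50 -2
DIV      : 25
PUSH -4  : 25 -4
SWAP     : -4 25
ADD      : 21
PUSH 4   : 21 4
DUP      : 21 4 4
DUP      : 21 4 4 4
STORE 0  : 21 4 4
GT       : 21 0

4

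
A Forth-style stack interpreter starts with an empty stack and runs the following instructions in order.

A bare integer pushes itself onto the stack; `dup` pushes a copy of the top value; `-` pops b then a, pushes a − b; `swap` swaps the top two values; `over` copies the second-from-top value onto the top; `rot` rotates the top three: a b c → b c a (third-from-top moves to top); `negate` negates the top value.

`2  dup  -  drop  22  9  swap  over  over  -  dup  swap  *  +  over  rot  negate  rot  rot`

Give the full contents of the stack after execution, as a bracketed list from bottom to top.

2      -> 2
dup    -> 2 2
-      -> 0
drop   -> (empty)
22     -> 22
9      -> 22 9
swap   -> 9 22
over   -> 9 22 9
over   -> 9 22 9 22
-      -> 9 22 -13
dup    -> 9 22 -13 -13
swap   -> 9 22 -13 -13
*      -> 9 22 169
+      -> 9 191
over   -> 9 191 9
rot    -> 191 9 9
negate -> 191 9 -9
rot    -> 9 -9 191
rot    -> -9 191 9

[-9, 191, 9]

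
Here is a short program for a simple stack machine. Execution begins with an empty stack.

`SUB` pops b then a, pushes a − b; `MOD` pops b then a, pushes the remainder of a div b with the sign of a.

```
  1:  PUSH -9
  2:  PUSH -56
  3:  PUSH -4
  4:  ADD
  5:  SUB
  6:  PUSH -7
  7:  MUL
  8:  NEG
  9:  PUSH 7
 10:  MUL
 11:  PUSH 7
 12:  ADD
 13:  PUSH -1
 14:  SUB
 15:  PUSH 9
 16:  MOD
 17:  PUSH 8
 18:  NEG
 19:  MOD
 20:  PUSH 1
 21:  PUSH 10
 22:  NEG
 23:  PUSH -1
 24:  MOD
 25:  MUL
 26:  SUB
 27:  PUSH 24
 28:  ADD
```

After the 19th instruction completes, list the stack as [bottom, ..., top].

PUSH -9  : [-9]
PUSH -56 : [-9, -56]
PUSH -4  : [-9, -56, -4]
ADD      : [-9, -60]
SUB      : [51]
PUSH -7  : [51, -7]
MUL      : [-357]
NEG      : [357]
PUSH 7   : [357, 7]
MUL      : [2499]
PUSH 7   : [2499, 7]
ADD      : [2506]
PUSH -1  : [2506, -1]
SUB      : [2507]
PUSH 9   : [2507, 9]
MOD      : [5]
PUSH 8   : [5, 8]
NEG      : [5, -8]
MOD      : [5]

[5]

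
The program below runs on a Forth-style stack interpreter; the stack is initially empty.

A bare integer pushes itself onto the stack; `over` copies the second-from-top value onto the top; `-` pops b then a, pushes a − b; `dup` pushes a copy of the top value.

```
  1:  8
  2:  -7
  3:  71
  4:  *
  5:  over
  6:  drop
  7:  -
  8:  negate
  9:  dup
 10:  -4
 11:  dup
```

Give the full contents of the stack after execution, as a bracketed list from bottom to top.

[-505, -505, -4, -4]

8       8
-7      8 -7
71      8 -7 71
*       8 -497
over    8 -497 8
drop    8 -497
-       505
negate  -505
dup     -505 -505
-4      -505 -505 -4
dup     -505 -505 -4 -4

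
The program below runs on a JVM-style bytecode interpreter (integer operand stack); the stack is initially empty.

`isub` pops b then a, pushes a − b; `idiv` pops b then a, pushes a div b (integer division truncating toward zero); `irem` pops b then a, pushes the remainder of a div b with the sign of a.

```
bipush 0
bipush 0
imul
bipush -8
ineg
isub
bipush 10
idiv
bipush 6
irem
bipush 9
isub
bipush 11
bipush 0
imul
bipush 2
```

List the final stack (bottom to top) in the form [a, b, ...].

[-9, 0, 2]

bipush 0  → 0
bipush 0  → 0 0
imul      → 0
bipush -8 → 0 -8
ineg      → 0 8
isub      → -8
bipush 10 → -8 10
idiv      → 0
bipush 6  → 0 6
irem      → 0
bipush 9  → 0 9
isub      → -9
bipush 11 → -9 11
bipush 0  → -9 11 0
imul      → -9 0
bipush 2  → -9 0 2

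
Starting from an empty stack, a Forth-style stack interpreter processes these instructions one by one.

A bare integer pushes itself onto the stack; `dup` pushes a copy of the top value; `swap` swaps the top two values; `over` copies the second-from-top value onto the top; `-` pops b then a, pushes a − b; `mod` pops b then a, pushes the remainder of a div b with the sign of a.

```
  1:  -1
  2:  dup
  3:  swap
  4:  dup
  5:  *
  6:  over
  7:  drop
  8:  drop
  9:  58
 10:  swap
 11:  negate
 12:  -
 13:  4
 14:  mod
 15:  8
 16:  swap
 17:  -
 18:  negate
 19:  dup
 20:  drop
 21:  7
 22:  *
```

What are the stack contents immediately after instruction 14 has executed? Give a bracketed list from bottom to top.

-1     → -1
dup    → -1 -1
swap   → -1 -1
dup    → -1 -1 -1
*      → -1 1
over   → -1 1 -1
drop   → -1 1
drop   → -1
58     → -1 58
swap   → 58 -1
negate → 58 1
-      → 57
4      → 57 4
mod    → 1

[1]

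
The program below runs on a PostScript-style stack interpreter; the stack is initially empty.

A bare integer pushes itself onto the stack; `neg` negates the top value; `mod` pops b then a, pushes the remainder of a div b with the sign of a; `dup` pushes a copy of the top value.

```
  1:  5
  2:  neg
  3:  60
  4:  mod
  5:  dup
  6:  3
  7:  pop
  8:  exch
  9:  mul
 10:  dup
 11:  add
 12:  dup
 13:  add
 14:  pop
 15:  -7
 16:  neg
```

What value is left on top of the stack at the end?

7

5    -> [5]
neg  -> [-5]
60   -> [-5, 60]
mod  -> [-5]
dup  -> [-5, -5]
3    -> [-5, -5, 3]
pop  -> [-5, -5]
exch -> [-5, -5]
mul  -> [25]
dup  -> [25, 25]
add  -> [50]
dup  -> [50, 50]
add  -> [100]
pop  -> []
-7   -> [-7]
neg  -> [7]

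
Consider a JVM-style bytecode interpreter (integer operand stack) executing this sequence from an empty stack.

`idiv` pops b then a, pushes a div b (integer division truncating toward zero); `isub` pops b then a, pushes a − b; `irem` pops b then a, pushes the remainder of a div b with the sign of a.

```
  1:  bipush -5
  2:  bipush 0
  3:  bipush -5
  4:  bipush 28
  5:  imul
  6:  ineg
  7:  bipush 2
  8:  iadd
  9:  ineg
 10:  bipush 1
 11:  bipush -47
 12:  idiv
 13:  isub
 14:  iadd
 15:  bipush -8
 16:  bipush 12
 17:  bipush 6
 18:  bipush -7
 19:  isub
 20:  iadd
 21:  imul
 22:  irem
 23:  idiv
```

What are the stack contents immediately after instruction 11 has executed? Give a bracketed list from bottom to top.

[-5, 0, -142, 1, -47]

bipush -5   -5
bipush 0    -5 0
bipush -5   -5 0 -5
bipush 28   -5 0 -5 28
imul        -5 0 -140
ineg        -5 0 140
bipush 2    -5 0 140 2
iadd        -5 0 142
ineg        -5 0 -142
bipush 1    -5 0 -142 1
bipush -47  -5 0 -142 1 -47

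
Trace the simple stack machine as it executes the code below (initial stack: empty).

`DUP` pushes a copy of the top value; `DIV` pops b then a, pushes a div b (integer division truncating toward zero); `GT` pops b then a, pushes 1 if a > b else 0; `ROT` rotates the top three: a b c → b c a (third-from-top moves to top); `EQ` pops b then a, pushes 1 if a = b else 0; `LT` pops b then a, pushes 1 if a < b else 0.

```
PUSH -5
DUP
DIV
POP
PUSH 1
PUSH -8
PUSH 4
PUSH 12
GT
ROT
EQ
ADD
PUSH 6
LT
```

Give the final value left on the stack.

1

PUSH -5  -5
DUP      -5 -5
DIV      1
POP      (empty)
PUSH 1   1
PUSH -8  1 -8
PUSH 4   1 -8 4
PUSH 12  1 -8 4 12
GT       1 -8 0
ROT      -8 0 1
EQ       -8 0
ADD      -8
PUSH 6   -8 6
LT       1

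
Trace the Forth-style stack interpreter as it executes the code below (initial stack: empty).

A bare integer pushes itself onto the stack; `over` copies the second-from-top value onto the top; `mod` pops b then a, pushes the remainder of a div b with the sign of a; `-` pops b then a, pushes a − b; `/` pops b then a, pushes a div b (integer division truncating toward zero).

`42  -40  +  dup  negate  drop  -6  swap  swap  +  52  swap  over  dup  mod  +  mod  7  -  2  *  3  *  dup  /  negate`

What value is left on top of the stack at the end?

42      42
-40     42 -40
+       2
dup     2 2
negate  2 -2
drop    2
-6      2 -6
swap    -6 2
swap    2 -6
+       -4
52      -4 52
swap    52 -4
over    52 -4 52
dup     52 -4 52 52
mod     52 -4 0
+       52 -4
mod     0
7       0 7
-       -7
2       -7 2
*       -14
3       -14 3
*       -42
dup     -42 -42
/       1
negate  -1

-1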